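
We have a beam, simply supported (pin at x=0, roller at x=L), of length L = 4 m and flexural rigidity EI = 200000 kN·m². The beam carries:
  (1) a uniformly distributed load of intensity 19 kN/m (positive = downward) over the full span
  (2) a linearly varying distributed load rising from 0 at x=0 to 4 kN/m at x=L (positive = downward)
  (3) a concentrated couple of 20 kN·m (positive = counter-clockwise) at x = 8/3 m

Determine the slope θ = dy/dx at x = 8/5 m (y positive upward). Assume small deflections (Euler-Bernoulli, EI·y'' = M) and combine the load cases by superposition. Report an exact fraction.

θ(8/5) = -4529/46875000 rad

Load 1 — uniform load w=19 kN/m over full span:
  θ_1 = -w(L³-6Lx²+4x³)/(24EI) = -19·(4³-6·4·(8/5)²+4·(8/5)³)/(24·200000) = -703/9375000 rad
Load 2 — triangular load w₀=4 kN/m (0→w₀ over full span):
  θ_2 = -w₀(7L⁴-30L²x²+15x⁴)/(360LEI) = -4·(7·4⁴-30·4²·(8/5)²+15·(8/5)⁴)/(360·4·200000) = -323/35156250 rad
Load 3 — applied couple M₀=20 kN·m at a=8/3 m (b=L-a=4/3):
  θ_3 = (M₀x²/(2L)+C₁)/EI  [x≤a] with C₁=M₀(3b²-L²)/(6L)=-80/9 = (20·(8/5)²/(2·4)+(-80/9))/200000 = -7/562500 rad
Superposition: θ = Σ θ_i = -4529/46875000 rad ≈ -0.000097 rad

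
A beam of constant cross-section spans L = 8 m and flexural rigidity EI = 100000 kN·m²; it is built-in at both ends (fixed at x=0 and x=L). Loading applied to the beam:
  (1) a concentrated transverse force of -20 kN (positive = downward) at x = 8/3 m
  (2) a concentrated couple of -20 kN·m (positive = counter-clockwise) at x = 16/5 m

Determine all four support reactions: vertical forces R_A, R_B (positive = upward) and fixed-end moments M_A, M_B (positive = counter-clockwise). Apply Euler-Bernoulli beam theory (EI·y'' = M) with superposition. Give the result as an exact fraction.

R_A = -2486/135 kN, M_A = -3524/135 kN·m, R_B = -214/135 kN, M_B = 736/135 kN·m

Load 1 — point force P=-20 kN at a=8/3 m (b=L-a=16/3):
  R_A = Pb²(3a+b)/L³ = (-20)·(16/3)²·(3·(8/3)+(16/3))/8³ = -400/27 kN
  M_A = Pab²/L² = (-20)·(8/3)·(16/3)²/8² = -640/27 kN·m
  R_B = Pa²(a+3b)/L³ = (-20)·(8/3)²·((8/3)+3·(16/3))/8³ = -140/27 kN
  M_B = -Pa²b/L² = -(-20)·(8/3)²·(16/3)/8² = 320/27 kN·m
Load 2 — applied couple M₀=-20 kN·m at a=16/5 m (b=L-a=24/5):
  R_A = 6M₀ab/L³ = 6·(-20)·(16/5)·(24/5)/8³ = -18/5 kN
  M_A = M₀b(2a-b)/L² = (-20)·(24/5)·(2·(16/5)-(24/5))/8² = -12/5 kN·m
  R_B = -6M₀ab/L³ = -6·(-20)·(16/5)·(24/5)/8³ = 18/5 kN
  M_B = M₀a(2b-a)/L² = (-20)·(16/5)·(2·(24/5)-(16/5))/8² = -32/5 kN·m
Superposition: R_A = -2486/135 kN, M_A = -3524/135 kN·m, R_B = -214/135 kN, M_B = 736/135 kN·m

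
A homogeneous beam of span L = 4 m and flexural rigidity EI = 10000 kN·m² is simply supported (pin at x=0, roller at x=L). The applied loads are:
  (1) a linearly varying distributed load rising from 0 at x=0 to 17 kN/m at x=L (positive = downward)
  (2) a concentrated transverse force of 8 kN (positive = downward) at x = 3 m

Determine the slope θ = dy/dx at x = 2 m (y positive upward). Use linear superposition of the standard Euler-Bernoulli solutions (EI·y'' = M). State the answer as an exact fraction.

Load 1 — triangular load w₀=17 kN/m (0→w₀ over full span):
  θ_1 = -w₀(7L⁴-30L²x²+15x⁴)/(360LEI) = -17·(7·4⁴-30·4²·2²+15·2⁴)/(360·4·10000) = -119/900000 rad
Load 2 — point force P=8 kN at a=3 m (b=L-a=1):
  θ_2 = -Pb(L²-b²-3x²)/(6LEI)  [x≤a] = -8·1·(4²-1²-3·2²)/(6·4·10000) = -1/10000 rad
Superposition: θ = Σ θ_i = -209/900000 rad ≈ -0.000232 rad

θ(2) = -209/900000 rad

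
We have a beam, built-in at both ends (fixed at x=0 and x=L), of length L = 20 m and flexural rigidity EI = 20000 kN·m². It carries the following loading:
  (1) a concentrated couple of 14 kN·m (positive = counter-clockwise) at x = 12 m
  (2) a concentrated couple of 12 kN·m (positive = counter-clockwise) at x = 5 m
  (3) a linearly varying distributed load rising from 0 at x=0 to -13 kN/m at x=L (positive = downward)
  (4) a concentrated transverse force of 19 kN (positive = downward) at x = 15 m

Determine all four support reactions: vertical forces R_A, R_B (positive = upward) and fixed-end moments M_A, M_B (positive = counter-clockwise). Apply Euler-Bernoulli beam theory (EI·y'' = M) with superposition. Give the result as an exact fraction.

R_A = -137393/4000 kN, M_A = -183949/1200 kN·m, R_B = -306607/4000 kN, M_B = 84797/400 kN·m

Load 1 — applied couple M₀=14 kN·m at a=12 m (b=L-a=8):
  R_A = 6M₀ab/L³ = 6·14·12·8/20³ = 126/125 kN
  M_A = M₀b(2a-b)/L² = 14·8·(2·12-8)/20² = 112/25 kN·m
  R_B = -6M₀ab/L³ = -6·14·12·8/20³ = -126/125 kN
  M_B = M₀a(2b-a)/L² = 14·12·(2·8-12)/20² = 42/25 kN·m
Load 2 — applied couple M₀=12 kN·m at a=5 m (b=L-a=15):
  R_A = 6M₀ab/L³ = 6·12·5·15/20³ = 27/40 kN
  M_A = M₀b(2a-b)/L² = 12·15·(2·5-15)/20² = -9/4 kN·m
  R_B = -6M₀ab/L³ = -6·12·5·15/20³ = -27/40 kN
  M_B = M₀a(2b-a)/L² = 12·5·(2·15-5)/20² = 15/4 kN·m
Load 3 — triangular load w₀=-13 kN/m (0→w₀ over full span):
  R_A = 3w₀L/20 = 3·(-13)·20/20 = -39 kN
  M_A = w₀L²/30 = (-13)·20²/30 = -520/3 kN·m
  R_B = 7w₀L/20 = 7·(-13)·20/20 = -91 kN
  M_B = -w₀L²/20 = -(-13)·20²/20 = 260 kN·m
Load 4 — point force P=19 kN at a=15 m (b=L-a=5):
  R_A = Pb²(3a+b)/L³ = 19·5²·(3·15+5)/20³ = 95/32 kN
  M_A = Pab²/L² = 19·15·5²/20² = 285/16 kN·m
  R_B = Pa²(a+3b)/L³ = 19·15²·(15+3·5)/20³ = 513/32 kN
  M_B = -Pa²b/L² = -19·15²·5/20² = -855/16 kN·m
Superposition: R_A = -137393/4000 kN, M_A = -183949/1200 kN·m, R_B = -306607/4000 kN, M_B = 84797/400 kN·m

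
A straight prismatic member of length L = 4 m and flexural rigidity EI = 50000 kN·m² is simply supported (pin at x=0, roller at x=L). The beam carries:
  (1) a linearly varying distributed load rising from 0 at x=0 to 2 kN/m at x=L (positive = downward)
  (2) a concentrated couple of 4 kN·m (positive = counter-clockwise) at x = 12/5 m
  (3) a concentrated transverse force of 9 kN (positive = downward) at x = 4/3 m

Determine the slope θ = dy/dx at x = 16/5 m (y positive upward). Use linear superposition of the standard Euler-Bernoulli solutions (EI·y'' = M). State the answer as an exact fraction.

Load 1 — triangular load w₀=2 kN/m (0→w₀ over full span):
  θ_1 = -w₀(7L⁴-30L²x²+15x⁴)/(360LEI) = -2·(7·4⁴-30·4²·(16/5)²+15·(16/5)⁴)/(360·4·50000) = 757/17578125 rad
Load 2 — applied couple M₀=4 kN·m at a=12/5 m (b=L-a=8/5):
  θ_2 = (M₀x²/(2L)-M₀(x-a)+C₁)/EI  [x>a] with C₁=M₀(3b²-L²)/(6L)=-104/75 = (4·(16/5)²/(2·4)-4·((16/5)-(12/5))+(-104/75))/50000 = 1/93750 rad
Load 3 — point force P=9 kN at a=4/3 m (b=L-a=8/3):
  θ_3 = -Pa(2L²-6Lx+3x²+a²)/(6LEI)  [x>a] = -9·(4/3)·(2·4²-6·4·(16/5)+3·(16/5)²+(4/3)²)/(6·4·50000) = 173/1406250 rad
Superposition: θ = Σ θ_i = 3107/17578125 rad ≈ 0.000177 rad

θ(16/5) = 3107/17578125 rad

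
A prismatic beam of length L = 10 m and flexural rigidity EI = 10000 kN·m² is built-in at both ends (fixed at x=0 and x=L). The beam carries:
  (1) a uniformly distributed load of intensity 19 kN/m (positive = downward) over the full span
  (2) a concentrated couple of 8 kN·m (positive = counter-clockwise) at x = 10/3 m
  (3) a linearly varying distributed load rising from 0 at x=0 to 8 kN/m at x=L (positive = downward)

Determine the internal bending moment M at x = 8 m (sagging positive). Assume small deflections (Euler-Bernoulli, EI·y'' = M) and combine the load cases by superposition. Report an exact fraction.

Load 1 — uniform load w=19 kN/m over full span:
  M_1 = wLx/2 - wL²/12 - wx²/2 = 19·10·8/2 - 19·10²/12 - 19·8²/2 = -19/3 kN·m
Load 2 — applied couple M₀=8 kN·m at a=10/3 m (b=L-a=20/3):
  M_2 = R_Ax - M_A - M₀  [x>a] with R_A=16/15, M_A=0 = (16/15)·8 - 0 - 8 = 8/15 kN·m
Load 3 — triangular load w₀=8 kN/m (0→w₀ over full span):
  M_3 = 3w₀Lx/20 - w₀L²/30 - w₀x³/(6L) = 3·8·10·8/20 - 8·10²/30 - 8·8³/(6·10) = 16/15 kN·m
Superposition: M = Σ M_i = -71/15 kN·m ≈ -4.733333 kN·m

M(8) = -71/15 kN·m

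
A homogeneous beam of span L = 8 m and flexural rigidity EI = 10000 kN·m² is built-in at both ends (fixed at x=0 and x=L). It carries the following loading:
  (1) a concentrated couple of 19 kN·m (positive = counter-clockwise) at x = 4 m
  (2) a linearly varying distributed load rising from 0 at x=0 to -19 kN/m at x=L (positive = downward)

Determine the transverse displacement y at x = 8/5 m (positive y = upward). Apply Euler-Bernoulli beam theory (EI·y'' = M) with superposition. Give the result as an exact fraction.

Load 1 — applied couple M₀=19 kN·m at a=4 m (b=L-a=4):
  y_1 = (R_Ax³/6 - M_Ax²/2)/EI  [x≤a] with R_A=57/16, M_A=19/4 = ((57/16)·(8/5)³/6 - (19/4)·(8/5)²/2)/10000 = -57/156250 m
Load 2 — triangular load w₀=-19 kN/m (0→w₀ over full span):
  y_2 = -w₀x²(L-x)²(x+2L)/(120LEI) = -(-19)·(8/5)²·(8-(8/5))²·((8/5)+2·8)/(120·8·10000) = 107008/29296875 m
Superposition: y = Σ y_i = 192641/58593750 m ≈ 0.003288 m

y(8/5) = 192641/58593750 m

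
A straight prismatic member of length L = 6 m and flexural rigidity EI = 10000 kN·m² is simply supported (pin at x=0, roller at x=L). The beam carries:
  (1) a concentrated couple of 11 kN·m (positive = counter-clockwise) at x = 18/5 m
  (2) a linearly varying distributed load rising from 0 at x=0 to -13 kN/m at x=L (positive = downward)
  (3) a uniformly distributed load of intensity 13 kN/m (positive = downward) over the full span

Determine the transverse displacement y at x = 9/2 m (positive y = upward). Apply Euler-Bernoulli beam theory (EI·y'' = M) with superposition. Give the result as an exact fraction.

Load 1 — applied couple M₀=11 kN·m at a=18/5 m (b=L-a=12/5):
  y_1 = (M₀x³/(6L)-M₀(x-a)²/2+C₁x)/EI  [x>a] with C₁=M₀(3b²-L²)/(6L)=-143/25 = (11·(9/2)³/(6·6)-11·((9/2)-(18/5))²/2+(-143/25)·(9/2))/10000 = -1881/8000000 m
Load 2 — triangular load w₀=-13 kN/m (0→w₀ over full span):
  y_2 = -w₀x(7L⁴-10L²x²+3x⁴)/(360LEI) = -(-13)·(9/2)·(7·6⁴-10·6²·(9/2)²+3·(9/2)⁴)/(360·6·10000) = 41769/5120000 m
Load 3 — uniform load w=13 kN/m over full span:
  y_3 = -wx(L³-2Lx²+x³)/(24EI) = -13·(9/2)·(6³-2·6·(9/2)²+(9/2)³)/(24·10000) = -20007/1280000 m
Superposition: y = Σ y_i = -986571/128000000 m ≈ -0.007708 m

y(9/2) = -986571/128000000 m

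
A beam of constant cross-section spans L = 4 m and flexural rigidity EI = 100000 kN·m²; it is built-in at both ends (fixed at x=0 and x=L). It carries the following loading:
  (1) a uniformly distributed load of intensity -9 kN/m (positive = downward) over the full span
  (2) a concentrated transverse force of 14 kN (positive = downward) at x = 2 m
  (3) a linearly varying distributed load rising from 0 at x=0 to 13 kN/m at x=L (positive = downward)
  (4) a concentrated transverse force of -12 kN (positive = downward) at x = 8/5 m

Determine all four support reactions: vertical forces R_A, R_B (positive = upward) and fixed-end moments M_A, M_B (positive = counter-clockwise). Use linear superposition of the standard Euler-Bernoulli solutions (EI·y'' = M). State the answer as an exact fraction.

R_A = -1372/125 kN, M_A = -1867/375 kN·m, R_B = 372/125 kN, M_B = -99/125 kN·m

Load 1 — uniform load w=-9 kN/m over full span:
  R_A = wL/2 = (-9)·4/2 = -18 kN
  M_A = wL²/12 = (-9)·4²/12 = -12 kN·m
  R_B = wL/2 = (-9)·4/2 = -18 kN
  M_B = -wL²/12 = -(-9)·4²/12 = 12 kN·m
Load 2 — point force P=14 kN at a=2 m (b=L-a=2):
  R_A = Pb²(3a+b)/L³ = 14·2²·(3·2+2)/4³ = 7 kN
  M_A = Pab²/L² = 14·2·2²/4² = 7 kN·m
  R_B = Pa²(a+3b)/L³ = 14·2²·(2+3·2)/4³ = 7 kN
  M_B = -Pa²b/L² = -14·2²·2/4² = -7 kN·m
Load 3 — triangular load w₀=13 kN/m (0→w₀ over full span):
  R_A = 3w₀L/20 = 3·13·4/20 = 39/5 kN
  M_A = w₀L²/30 = 13·4²/30 = 104/15 kN·m
  R_B = 7w₀L/20 = 7·13·4/20 = 91/5 kN
  M_B = -w₀L²/20 = -13·4²/20 = -52/5 kN·m
Load 4 — point force P=-12 kN at a=8/5 m (b=L-a=12/5):
  R_A = Pb²(3a+b)/L³ = (-12)·(12/5)²·(3·(8/5)+(12/5))/4³ = -972/125 kN
  M_A = Pab²/L² = (-12)·(8/5)·(12/5)²/4² = -864/125 kN·m
  R_B = Pa²(a+3b)/L³ = (-12)·(8/5)²·((8/5)+3·(12/5))/4³ = -528/125 kN
  M_B = -Pa²b/L² = -(-12)·(8/5)²·(12/5)/4² = 576/125 kN·m
Superposition: R_A = -1372/125 kN, M_A = -1867/375 kN·m, R_B = 372/125 kN, M_B = -99/125 kN·m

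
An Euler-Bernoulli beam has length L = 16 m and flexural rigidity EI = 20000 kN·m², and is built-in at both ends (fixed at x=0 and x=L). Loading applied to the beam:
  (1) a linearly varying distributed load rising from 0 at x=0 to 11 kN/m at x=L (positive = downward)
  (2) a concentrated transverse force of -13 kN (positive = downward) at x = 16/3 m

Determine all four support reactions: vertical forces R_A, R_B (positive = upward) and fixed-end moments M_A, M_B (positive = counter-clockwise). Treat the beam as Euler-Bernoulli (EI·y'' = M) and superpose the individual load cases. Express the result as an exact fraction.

R_A = 2264/135 kN, M_A = 8512/135 kN·m, R_B = 7861/135 kN, M_B = -16928/135 kN·m

Load 1 — triangular load w₀=11 kN/m (0→w₀ over full span):
  R_A = 3w₀L/20 = 3·11·16/20 = 132/5 kN
  M_A = w₀L²/30 = 11·16²/30 = 1408/15 kN·m
  R_B = 7w₀L/20 = 7·11·16/20 = 308/5 kN
  M_B = -w₀L²/20 = -11·16²/20 = -704/5 kN·m
Load 2 — point force P=-13 kN at a=16/3 m (b=L-a=32/3):
  R_A = Pb²(3a+b)/L³ = (-13)·(32/3)²·(3·(16/3)+(32/3))/16³ = -260/27 kN
  M_A = Pab²/L² = (-13)·(16/3)·(32/3)²/16² = -832/27 kN·m
  R_B = Pa²(a+3b)/L³ = (-13)·(16/3)²·((16/3)+3·(32/3))/16³ = -91/27 kN
  M_B = -Pa²b/L² = -(-13)·(16/3)²·(32/3)/16² = 416/27 kN·m
Superposition: R_A = 2264/135 kN, M_A = 8512/135 kN·m, R_B = 7861/135 kN, M_B = -16928/135 kN·m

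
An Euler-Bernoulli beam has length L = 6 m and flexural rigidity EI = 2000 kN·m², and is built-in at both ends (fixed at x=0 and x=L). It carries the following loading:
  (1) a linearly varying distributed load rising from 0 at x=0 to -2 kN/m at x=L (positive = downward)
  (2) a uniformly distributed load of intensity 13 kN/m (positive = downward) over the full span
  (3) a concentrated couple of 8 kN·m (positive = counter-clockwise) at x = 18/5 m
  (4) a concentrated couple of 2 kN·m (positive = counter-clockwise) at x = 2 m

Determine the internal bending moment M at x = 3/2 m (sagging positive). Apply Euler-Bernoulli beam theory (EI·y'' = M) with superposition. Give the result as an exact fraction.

Load 1 — triangular load w₀=-2 kN/m (0→w₀ over full span):
  M_1 = 3w₀Lx/20 - w₀L²/30 - w₀x³/(6L) = 3·(-2)·6·(3/2)/20 - (-2)·6²/30 - (-2)·(3/2)³/(6·6) = -9/80 kN·m
Load 2 — uniform load w=13 kN/m over full span:
  M_2 = wLx/2 - wL²/12 - wx²/2 = 13·6·(3/2)/2 - 13·6²/12 - 13·(3/2)²/2 = 39/8 kN·m
Load 3 — applied couple M₀=8 kN·m at a=18/5 m (b=L-a=12/5):
  M_3 = R_Ax - M_A  [x≤a] with R_A=48/25, M_A=64/25 = (48/25)·(3/2) - (64/25) = 8/25 kN·m
Load 4 — applied couple M₀=2 kN·m at a=2 m (b=L-a=4):
  M_4 = R_Ax - M_A  [x≤a] with R_A=4/9, M_A=0 = (4/9)·(3/2) - 0 = 2/3 kN·m
Superposition: M = Σ M_i = 6899/1200 kN·m ≈ 5.749167 kN·m

M(3/2) = 6899/1200 kN·m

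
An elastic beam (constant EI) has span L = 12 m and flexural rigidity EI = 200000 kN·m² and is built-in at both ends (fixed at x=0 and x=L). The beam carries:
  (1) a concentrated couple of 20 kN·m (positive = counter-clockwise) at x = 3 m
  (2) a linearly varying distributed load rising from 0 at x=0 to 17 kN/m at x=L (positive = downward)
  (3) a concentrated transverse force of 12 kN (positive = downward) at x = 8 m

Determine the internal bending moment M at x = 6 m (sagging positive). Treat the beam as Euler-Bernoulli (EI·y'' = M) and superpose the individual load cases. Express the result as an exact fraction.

M(6) = 54 kN·m

Load 1 — applied couple M₀=20 kN·m at a=3 m (b=L-a=9):
  M_1 = R_Ax - M_A - M₀  [x>a] with R_A=15/8, M_A=-15/4 = (15/8)·6 - (-15/4) - 20 = -5 kN·m
Load 2 — triangular load w₀=17 kN/m (0→w₀ over full span):
  M_2 = 3w₀Lx/20 - w₀L²/30 - w₀x³/(6L) = 3·17·12·6/20 - 17·12²/30 - 17·6³/(6·12) = 51 kN·m
Load 3 — point force P=12 kN at a=8 m (b=L-a=4):
  M_3 = Pb²(3a+b)x/L³ - Pab²/L²  [x≤a] = 12·4²·(3·8+4)·6/12³ - 12·8·4²/12² = 8 kN·m
Superposition: M = Σ M_i = 54 kN·m ≈ 54.000000 kN·m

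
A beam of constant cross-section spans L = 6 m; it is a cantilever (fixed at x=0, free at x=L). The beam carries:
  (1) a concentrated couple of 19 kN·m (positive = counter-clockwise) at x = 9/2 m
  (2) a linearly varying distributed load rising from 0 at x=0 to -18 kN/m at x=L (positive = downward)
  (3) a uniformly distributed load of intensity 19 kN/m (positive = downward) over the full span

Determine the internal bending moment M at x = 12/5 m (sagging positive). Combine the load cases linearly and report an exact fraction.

Load 1 — applied couple M₀=19 kN·m at a=9/2 m (b=L-a=3/2):
  M_1 = M₀  [x≤a] = 19 = 19 kN·m
Load 2 — triangular load w₀=-18 kN/m (0→w₀ over full span):
  M_2 = w₀Lx/2 - w₀L²/3 - w₀x³/(6L) = (-18)·6·(12/5)/2 - (-18)·6²/3 - (-18)·(12/5)³/(6·6) = 11664/125 kN·m
Load 3 — uniform load w=19 kN/m over full span:
  M_3 = -w(L-x)²/2 = -19·(6-(12/5))²/2 = -3078/25 kN·m
Superposition: M = Σ M_i = -1351/125 kN·m ≈ -10.808000 kN·m

M(12/5) = -1351/125 kN·m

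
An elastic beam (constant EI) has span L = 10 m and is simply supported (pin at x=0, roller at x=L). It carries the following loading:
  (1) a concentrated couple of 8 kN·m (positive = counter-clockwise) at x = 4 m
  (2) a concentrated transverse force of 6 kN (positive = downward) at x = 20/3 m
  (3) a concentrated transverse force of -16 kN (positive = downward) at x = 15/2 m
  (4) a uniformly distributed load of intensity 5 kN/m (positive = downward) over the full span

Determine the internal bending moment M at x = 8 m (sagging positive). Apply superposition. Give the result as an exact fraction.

Load 1 — applied couple M₀=8 kN·m at a=4 m (b=L-a=6):
  M_1 = M₀x/L - M₀  [x>a] = 8·8/10 - 8 = -8/5 kN·m
Load 2 — point force P=6 kN at a=20/3 m (b=L-a=10/3):
  M_2 = Pa(L-x)/L  [x>a] = 6·(20/3)·(10-8)/10 = 8 kN·m
Load 3 — point force P=-16 kN at a=15/2 m (b=L-a=5/2):
  M_3 = Pa(L-x)/L  [x>a] = (-16)·(15/2)·(10-8)/10 = -24 kN·m
Load 4 — uniform load w=5 kN/m over full span:
  M_4 = wx(L-x)/2 = 5·8·(10-8)/2 = 40 kN·m
Superposition: M = Σ M_i = 112/5 kN·m ≈ 22.400000 kN·m

M(8) = 112/5 kN·m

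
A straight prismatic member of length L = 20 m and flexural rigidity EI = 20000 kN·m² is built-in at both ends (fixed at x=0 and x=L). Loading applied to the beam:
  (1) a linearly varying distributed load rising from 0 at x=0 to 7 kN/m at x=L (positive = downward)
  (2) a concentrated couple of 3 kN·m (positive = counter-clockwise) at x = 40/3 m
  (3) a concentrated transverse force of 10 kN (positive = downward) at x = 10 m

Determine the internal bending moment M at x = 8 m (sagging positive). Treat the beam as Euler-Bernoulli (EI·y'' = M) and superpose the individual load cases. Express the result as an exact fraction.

Load 1 — triangular load w₀=7 kN/m (0→w₀ over full span):
  M_1 = 3w₀Lx/20 - w₀L²/30 - w₀x³/(6L) = 3·7·20·8/20 - 7·20²/30 - 7·8³/(6·20) = 224/5 kN·m
Load 2 — applied couple M₀=3 kN·m at a=40/3 m (b=L-a=20/3):
  M_2 = R_Ax - M_A  [x≤a] with R_A=1/5, M_A=1 = (1/5)·8 - 1 = 3/5 kN·m
Load 3 — point force P=10 kN at a=10 m (b=L-a=10):
  M_3 = Pb²(3a+b)x/L³ - Pab²/L²  [x≤a] = 10·10²·(3·10+10)·8/20³ - 10·10·10²/20² = 15 kN·m
Superposition: M = Σ M_i = 302/5 kN·m ≈ 60.400000 kN·m

M(8) = 302/5 kN·m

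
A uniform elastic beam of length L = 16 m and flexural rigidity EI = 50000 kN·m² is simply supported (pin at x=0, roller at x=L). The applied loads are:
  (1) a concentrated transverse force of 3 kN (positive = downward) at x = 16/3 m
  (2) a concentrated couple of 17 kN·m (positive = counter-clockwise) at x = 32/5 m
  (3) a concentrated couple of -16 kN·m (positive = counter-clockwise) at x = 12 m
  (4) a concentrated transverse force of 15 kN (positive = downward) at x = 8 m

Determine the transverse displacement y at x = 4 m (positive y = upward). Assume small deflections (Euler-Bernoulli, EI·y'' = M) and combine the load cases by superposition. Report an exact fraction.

Load 1 — point force P=3 kN at a=16/3 m (b=L-a=32/3):
  y_1 = -Pbx(L²-b²-x²)/(6LEI)  [x≤a] = -3·(32/3)·4·(16²-(32/3)²-4²)/(6·16·50000) = -284/84375 m
Load 2 — applied couple M₀=17 kN·m at a=32/5 m (b=L-a=48/5):
  y_2 = (M₀x³/(6L)+C₁x)/EI  [x≤a] with C₁=M₀(3b²-L²)/(6L)=272/75 = (17·4³/(6·16)+(272/75)·4)/50000 = 323/625000 m
Load 3 — applied couple M₀=-16 kN·m at a=12 m (b=L-a=4):
  y_3 = (M₀x³/(6L)+C₁x)/EI  [x≤a] with C₁=M₀(3b²-L²)/(6L)=104/3 = ((-16)·4³/(6·16)+(104/3)·4)/50000 = 8/3125 m
Load 4 — point force P=15 kN at a=8 m (b=L-a=8):
  y_4 = -Pbx(L²-b²-x²)/(6LEI)  [x≤a] = -15·8·4·(16²-8²-4²)/(6·16·50000) = -11/625 m
Superposition: y = Σ y_i = -301879/16875000 m ≈ -0.017889 m

y(4) = -301879/16875000 m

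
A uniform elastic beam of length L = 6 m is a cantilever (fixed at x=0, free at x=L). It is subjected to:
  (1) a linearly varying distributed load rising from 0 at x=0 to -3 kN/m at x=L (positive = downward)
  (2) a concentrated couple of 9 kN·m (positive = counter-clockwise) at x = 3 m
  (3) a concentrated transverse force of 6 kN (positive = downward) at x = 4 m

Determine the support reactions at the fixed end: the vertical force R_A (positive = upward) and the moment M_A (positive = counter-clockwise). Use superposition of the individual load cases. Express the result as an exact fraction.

R_A = -3 kN, M_A = -21 kN·m

Load 1 — triangular load w₀=-3 kN/m (0→w₀ over full span):
  R_A = w₀L/2 = (-3)·6/2 = -9 kN
  M_A = w₀L²/3 = (-3)·6²/3 = -36 kN·m
Load 2 — applied couple M₀=9 kN·m at a=3 m (b=L-a=3):
  R_A = 0 kN
  M_A = -M₀ = -9 kN·m
Load 3 — point force P=6 kN at a=4 m (b=L-a=2):
  R_A = P = 6 kN
  M_A = Pa = 6·4 = 24 kN·m
Superposition: R_A = -3 kN, M_A = -21 kN·m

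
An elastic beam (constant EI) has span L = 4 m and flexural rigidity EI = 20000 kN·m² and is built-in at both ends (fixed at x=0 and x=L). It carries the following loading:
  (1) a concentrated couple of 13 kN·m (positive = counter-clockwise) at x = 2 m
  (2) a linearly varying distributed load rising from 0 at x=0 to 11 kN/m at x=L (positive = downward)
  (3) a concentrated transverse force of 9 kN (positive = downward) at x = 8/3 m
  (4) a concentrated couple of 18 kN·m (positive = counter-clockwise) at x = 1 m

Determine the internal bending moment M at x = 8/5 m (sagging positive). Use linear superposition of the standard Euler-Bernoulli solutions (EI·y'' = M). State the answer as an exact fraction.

Load 1 — applied couple M₀=13 kN·m at a=2 m (b=L-a=2):
  M_1 = R_Ax - M_A  [x≤a] with R_A=39/8, M_A=13/4 = (39/8)·(8/5) - (13/4) = 91/20 kN·m
Load 2 — triangular load w₀=11 kN/m (0→w₀ over full span):
  M_2 = 3w₀Lx/20 - w₀L²/30 - w₀x³/(6L) = 3·11·4·(8/5)/20 - 11·4²/30 - 11·(8/5)³/(6·4) = 352/125 kN·m
Load 3 — point force P=9 kN at a=8/3 m (b=L-a=4/3):
  M_3 = Pb²(3a+b)x/L³ - Pab²/L²  [x≤a] = 9·(4/3)²·(3·(8/3)+(4/3))·(8/5)/4³ - 9·(8/3)·(4/3)²/4² = 16/15 kN·m
Load 4 — applied couple M₀=18 kN·m at a=1 m (b=L-a=3):
  M_4 = R_Ax - M_A - M₀  [x>a] with R_A=81/16, M_A=-27/8 = (81/16)·(8/5) - (-27/8) - 18 = -261/40 kN·m
Superposition: M = Σ M_i = 5723/3000 kN·m ≈ 1.907667 kN·m

M(8/5) = 5723/3000 kN·m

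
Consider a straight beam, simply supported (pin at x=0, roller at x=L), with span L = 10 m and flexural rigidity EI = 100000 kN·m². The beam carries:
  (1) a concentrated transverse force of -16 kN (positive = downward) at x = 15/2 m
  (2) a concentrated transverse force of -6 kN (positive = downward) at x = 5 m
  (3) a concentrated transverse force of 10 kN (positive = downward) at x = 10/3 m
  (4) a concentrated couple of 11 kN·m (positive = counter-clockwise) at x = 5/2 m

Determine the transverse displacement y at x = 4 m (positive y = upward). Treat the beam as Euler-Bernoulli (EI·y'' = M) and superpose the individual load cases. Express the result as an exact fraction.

Load 1 — point force P=-16 kN at a=15/2 m (b=L-a=5/2):
  y_1 = -Pbx(L²-b²-x²)/(6LEI)  [x≤a] = -(-16)·(5/2)·4·(10²-(5/2)²-4²)/(6·10·100000) = 311/150000 m
Load 2 — point force P=-6 kN at a=5 m (b=L-a=5):
  y_2 = -Pbx(L²-b²-x²)/(6LEI)  [x≤a] = -(-6)·5·4·(10²-5²-4²)/(6·10·100000) = 59/50000 m
Load 3 — point force P=10 kN at a=10/3 m (b=L-a=20/3):
  y_3 = -Pa(L-x)(2Lx-a²-x²)/(6LEI)  [x>a] = -10·(10/3)·(10-4)·(2·10·4-(10/3)²-4²)/(6·10·100000) = -119/67500 m
Load 4 — applied couple M₀=11 kN·m at a=5/2 m (b=L-a=15/2):
  y_4 = (M₀x³/(6L)-M₀(x-a)²/2+C₁x)/EI  [x>a] with C₁=M₀(3b²-L²)/(6L)=605/48 = (11·4³/(6·10)-11·(4-(5/2))²/2+(605/48)·4)/100000 = 1991/4000000 m
Superposition: y = Σ y_i = 214717/108000000 m ≈ 0.001988 m

y(4) = 214717/108000000 m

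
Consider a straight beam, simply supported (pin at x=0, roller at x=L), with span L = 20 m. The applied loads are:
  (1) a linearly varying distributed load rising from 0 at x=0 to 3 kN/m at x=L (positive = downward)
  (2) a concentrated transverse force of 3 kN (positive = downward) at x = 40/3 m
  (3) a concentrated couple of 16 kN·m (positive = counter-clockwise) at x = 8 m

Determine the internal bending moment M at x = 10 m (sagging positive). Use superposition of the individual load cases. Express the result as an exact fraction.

M(10) = 77 kN·m

Load 1 — triangular load w₀=3 kN/m (0→w₀ over full span):
  M_1 = w₀Lx/6 - w₀x³/(6L) = 3·20·10/6 - 3·10³/(6·20) = 75 kN·m
Load 2 — point force P=3 kN at a=40/3 m (b=L-a=20/3):
  M_2 = Pbx/L  [x≤a] = 3·(20/3)·10/20 = 10 kN·m
Load 3 — applied couple M₀=16 kN·m at a=8 m (b=L-a=12):
  M_3 = M₀x/L - M₀  [x>a] = 16·10/20 - 16 = -8 kN·m
Superposition: M = Σ M_i = 77 kN·m ≈ 77.000000 kN·m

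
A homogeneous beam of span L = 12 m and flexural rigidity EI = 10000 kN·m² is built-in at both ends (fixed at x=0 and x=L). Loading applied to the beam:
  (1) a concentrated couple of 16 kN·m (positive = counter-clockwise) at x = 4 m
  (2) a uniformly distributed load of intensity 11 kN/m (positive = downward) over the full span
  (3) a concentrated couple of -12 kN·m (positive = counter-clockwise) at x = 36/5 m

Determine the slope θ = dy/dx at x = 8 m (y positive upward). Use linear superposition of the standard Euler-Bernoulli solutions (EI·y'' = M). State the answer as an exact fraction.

θ(8) = 1469/140625 rad

Load 1 — applied couple M₀=16 kN·m at a=4 m (b=L-a=8):
  θ_1 = (R_Ax²/2 - M_Ax - M₀(x-a))/EI  [x>a] with R_A=16/9, M_A=0 = ((16/9)·8²/2 - 0·8 - 16·(8-4))/10000 = -4/5625 rad
Load 2 — uniform load w=11 kN/m over full span:
  θ_2 = -wx(L-x)(L-2x)/(12EI) = -11·8·(12-8)·(12-2·8)/(12·10000) = 22/1875 rad
Load 3 — applied couple M₀=-12 kN·m at a=36/5 m (b=L-a=24/5):
  θ_3 = (R_Ax²/2 - M_Ax - M₀(x-a))/EI  [x>a] with R_A=-36/25, M_A=-96/25 = ((-36/25)·8²/2 - (-96/25)·8 - (-12)·(8-(36/5)))/10000 = -9/15625 rad
Superposition: θ = Σ θ_i = 1469/140625 rad ≈ 0.010446 rad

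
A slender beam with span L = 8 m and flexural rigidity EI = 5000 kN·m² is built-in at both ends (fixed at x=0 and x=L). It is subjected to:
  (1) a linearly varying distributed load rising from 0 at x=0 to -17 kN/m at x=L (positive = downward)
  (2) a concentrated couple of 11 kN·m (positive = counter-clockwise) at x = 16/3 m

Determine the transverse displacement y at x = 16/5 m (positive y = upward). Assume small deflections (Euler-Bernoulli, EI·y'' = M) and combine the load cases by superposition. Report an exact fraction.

Load 1 — triangular load w₀=-17 kN/m (0→w₀ over full span):
  y_1 = -w₀x²(L-x)²(x+2L)/(120LEI) = -(-17)·(16/5)²·(8-(16/5))²·((16/5)+2·8)/(120·8·5000) = 156672/9765625 m
Load 2 — applied couple M₀=11 kN·m at a=16/3 m (b=L-a=8/3):
  y_2 = (R_Ax³/6 - M_Ax²/2)/EI  [x≤a] with R_A=11/6, M_A=11/3 = ((11/6)·(16/5)³/6 - (11/3)·(16/5)²/2)/5000 = -1232/703125 m
Superposition: y = Σ y_i = 1256048/87890625 m ≈ 0.014291 m

y(16/5) = 1256048/87890625 m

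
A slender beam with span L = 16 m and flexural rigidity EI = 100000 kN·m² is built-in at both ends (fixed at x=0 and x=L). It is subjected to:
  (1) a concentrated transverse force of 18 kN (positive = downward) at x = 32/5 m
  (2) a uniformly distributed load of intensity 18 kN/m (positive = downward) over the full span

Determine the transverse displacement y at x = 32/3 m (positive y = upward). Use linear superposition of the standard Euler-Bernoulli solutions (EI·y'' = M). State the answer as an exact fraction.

y(32/3) = -280576/10546875 m

Load 1 — point force P=18 kN at a=32/5 m (b=L-a=48/5):
  y_1 = -Pa²(L-x)²(3bL-(3b+a)(L-x))/(6L³EI)  [x>a] = -18·(32/5)²·(16-(32/3))²·(3·(48/5)·16-(3·(48/5)+(32/5))·(16-(32/3)))/(6·16³·100000) = -8192/3515625 m
Load 2 — uniform load w=18 kN/m over full span:
  y_2 = -wx²(L-x)²/(24EI) = -18·(32/3)²·(16-(32/3))²/(24·100000) = -2048/84375 m
Superposition: y = Σ y_i = -280576/10546875 m ≈ -0.026603 m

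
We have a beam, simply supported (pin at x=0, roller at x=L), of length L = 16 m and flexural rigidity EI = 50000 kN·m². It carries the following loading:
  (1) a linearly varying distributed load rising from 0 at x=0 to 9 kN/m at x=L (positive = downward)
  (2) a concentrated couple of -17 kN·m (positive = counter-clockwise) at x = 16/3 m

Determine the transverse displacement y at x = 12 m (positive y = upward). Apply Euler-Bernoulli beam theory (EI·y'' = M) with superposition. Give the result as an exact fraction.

y(12) = -2669/45000 m

Load 1 — triangular load w₀=9 kN/m (0→w₀ over full span):
  y_1 = -w₀x(7L⁴-10L²x²+3x⁴)/(360LEI) = -9·12·(7·16⁴-10·16²·12²+3·12⁴)/(360·16·50000) = -357/6250 m
Load 2 — applied couple M₀=-17 kN·m at a=16/3 m (b=L-a=32/3):
  y_2 = (M₀x³/(6L)-M₀(x-a)²/2+C₁x)/EI  [x>a] with C₁=M₀(3b²-L²)/(6L)=-136/9 = ((-17)·12³/(6·16)-(-17)·(12-(16/3))²/2+(-136/9)·12)/50000 = -493/225000 m
Superposition: y = Σ y_i = -2669/45000 m ≈ -0.059311 m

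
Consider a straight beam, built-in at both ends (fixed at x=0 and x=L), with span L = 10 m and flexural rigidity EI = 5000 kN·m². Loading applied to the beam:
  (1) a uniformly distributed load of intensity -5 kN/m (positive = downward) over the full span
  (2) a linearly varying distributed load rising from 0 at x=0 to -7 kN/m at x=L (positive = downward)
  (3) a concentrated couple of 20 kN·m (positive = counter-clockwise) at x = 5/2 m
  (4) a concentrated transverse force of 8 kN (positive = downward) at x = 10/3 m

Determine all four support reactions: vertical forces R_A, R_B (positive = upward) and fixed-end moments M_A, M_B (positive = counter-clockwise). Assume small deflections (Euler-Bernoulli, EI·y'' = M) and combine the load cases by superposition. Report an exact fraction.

R_A = -2951/108 kN, M_A = -6145/108 kN·m, R_B = -5365/108 kN, M_B = 8315/108 kN·m

Load 1 — uniform load w=-5 kN/m over full span:
  R_A = wL/2 = (-5)·10/2 = -25 kN
  M_A = wL²/12 = (-5)·10²/12 = -125/3 kN·m
  R_B = wL/2 = (-5)·10/2 = -25 kN
  M_B = -wL²/12 = -(-5)·10²/12 = 125/3 kN·m
Load 2 — triangular load w₀=-7 kN/m (0→w₀ over full span):
  R_A = 3w₀L/20 = 3·(-7)·10/20 = -21/2 kN
  M_A = w₀L²/30 = (-7)·10²/30 = -70/3 kN·m
  R_B = 7w₀L/20 = 7·(-7)·10/20 = -49/2 kN
  M_B = -w₀L²/20 = -(-7)·10²/20 = 35 kN·m
Load 3 — applied couple M₀=20 kN·m at a=5/2 m (b=L-a=15/2):
  R_A = 6M₀ab/L³ = 6·20·(5/2)·(15/2)/10³ = 9/4 kN
  M_A = M₀b(2a-b)/L² = 20·(15/2)·(2·(5/2)-(15/2))/10² = -15/4 kN·m
  R_B = -6M₀ab/L³ = -6·20·(5/2)·(15/2)/10³ = -9/4 kN
  M_B = M₀a(2b-a)/L² = 20·(5/2)·(2·(15/2)-(5/2))/10² = 25/4 kN·m
Load 4 — point force P=8 kN at a=10/3 m (b=L-a=20/3):
  R_A = Pb²(3a+b)/L³ = 8·(20/3)²·(3·(10/3)+(20/3))/10³ = 160/27 kN
  M_A = Pab²/L² = 8·(10/3)·(20/3)²/10² = 320/27 kN·m
  R_B = Pa²(a+3b)/L³ = 8·(10/3)²·((10/3)+3·(20/3))/10³ = 56/27 kN
  M_B = -Pa²b/L² = -8·(10/3)²·(20/3)/10² = -160/27 kN·m
Superposition: R_A = -2951/108 kN, M_A = -6145/108 kN·m, R_B = -5365/108 kN, M_B = 8315/108 kN·m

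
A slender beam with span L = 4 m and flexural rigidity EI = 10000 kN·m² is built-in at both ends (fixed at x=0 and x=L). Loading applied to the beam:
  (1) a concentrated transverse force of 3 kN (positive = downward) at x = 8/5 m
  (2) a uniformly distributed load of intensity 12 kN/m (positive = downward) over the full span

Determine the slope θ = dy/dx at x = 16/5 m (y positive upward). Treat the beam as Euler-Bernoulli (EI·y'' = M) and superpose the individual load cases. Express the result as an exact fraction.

Load 1 — point force P=3 kN at a=8/5 m (b=L-a=12/5):
  θ_1 = Pa²(L-x)(2bL-(3b+a)(L-x))/(2L³EI)  [x>a] = 3·(8/5)²·(4-(16/5))·(2·(12/5)·4-(3·(12/5)+(8/5))·(4-(16/5)))/(2·4³·10000) = 114/1953125 rad
Load 2 — uniform load w=12 kN/m over full span:
  θ_2 = -wx(L-x)(L-2x)/(12EI) = -12·(16/5)·(4-(16/5))·(4-2·(16/5))/(12·10000) = 48/78125 rad
Superposition: θ = Σ θ_i = 1314/1953125 rad ≈ 0.000673 rad

θ(16/5) = 1314/1953125 rad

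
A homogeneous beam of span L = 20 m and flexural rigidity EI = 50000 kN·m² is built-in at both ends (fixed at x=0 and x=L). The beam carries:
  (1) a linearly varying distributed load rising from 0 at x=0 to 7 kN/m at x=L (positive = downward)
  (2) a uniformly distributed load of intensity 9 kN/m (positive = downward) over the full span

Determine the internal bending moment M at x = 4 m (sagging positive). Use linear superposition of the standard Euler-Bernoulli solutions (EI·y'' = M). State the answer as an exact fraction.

M(4) = -376/15 kN·m

Load 1 — triangular load w₀=7 kN/m (0→w₀ over full span):
  M_1 = 3w₀Lx/20 - w₀L²/30 - w₀x³/(6L) = 3·7·20·4/20 - 7·20²/30 - 7·4³/(6·20) = -196/15 kN·m
Load 2 — uniform load w=9 kN/m over full span:
  M_2 = wLx/2 - wL²/12 - wx²/2 = 9·20·4/2 - 9·20²/12 - 9·4²/2 = -12 kN·m
Superposition: M = Σ M_i = -376/15 kN·m ≈ -25.066667 kN·m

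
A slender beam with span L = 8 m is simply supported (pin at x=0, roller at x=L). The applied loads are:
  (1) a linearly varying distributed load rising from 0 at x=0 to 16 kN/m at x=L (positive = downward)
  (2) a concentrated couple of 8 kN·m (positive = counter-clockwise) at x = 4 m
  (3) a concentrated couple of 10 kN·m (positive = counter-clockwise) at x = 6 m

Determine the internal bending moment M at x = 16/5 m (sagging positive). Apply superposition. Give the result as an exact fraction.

Load 1 — triangular load w₀=16 kN/m (0→w₀ over full span):
  M_1 = w₀Lx/6 - w₀x³/(6L) = 16·8·(16/5)/6 - 16·(16/5)³/(6·8) = 7168/125 kN·m
Load 2 — applied couple M₀=8 kN·m at a=4 m (b=L-a=4):
  M_2 = M₀x/L  [x≤a] = 8·(16/5)/8 = 16/5 kN·m
Load 3 — applied couple M₀=10 kN·m at a=6 m (b=L-a=2):
  M_3 = M₀x/L  [x≤a] = 10·(16/5)/8 = 4 kN·m
Superposition: M = Σ M_i = 8068/125 kN·m ≈ 64.544000 kN·m

M(16/5) = 8068/125 kN·m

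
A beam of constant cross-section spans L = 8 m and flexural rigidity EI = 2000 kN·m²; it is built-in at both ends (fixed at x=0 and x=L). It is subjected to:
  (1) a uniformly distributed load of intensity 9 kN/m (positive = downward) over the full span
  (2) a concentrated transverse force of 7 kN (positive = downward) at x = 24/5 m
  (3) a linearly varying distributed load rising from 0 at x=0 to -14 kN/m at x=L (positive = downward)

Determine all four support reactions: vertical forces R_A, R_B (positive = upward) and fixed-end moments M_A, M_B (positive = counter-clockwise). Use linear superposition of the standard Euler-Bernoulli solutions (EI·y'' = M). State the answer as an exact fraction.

R_A = 2708/125 kN, M_A = 8816/375 kN·m, R_B = 167/125 kN, M_B = -1408/125 kN·m

Load 1 — uniform load w=9 kN/m over full span:
  R_A = wL/2 = 9·8/2 = 36 kN
  M_A = wL²/12 = 9·8²/12 = 48 kN·m
  R_B = wL/2 = 9·8/2 = 36 kN
  M_B = -wL²/12 = -9·8²/12 = -48 kN·m
Load 2 — point force P=7 kN at a=24/5 m (b=L-a=16/5):
  R_A = Pb²(3a+b)/L³ = 7·(16/5)²·(3·(24/5)+(16/5))/8³ = 308/125 kN
  M_A = Pab²/L² = 7·(24/5)·(16/5)²/8² = 672/125 kN·m
  R_B = Pa²(a+3b)/L³ = 7·(24/5)²·((24/5)+3·(16/5))/8³ = 567/125 kN
  M_B = -Pa²b/L² = -7·(24/5)²·(16/5)/8² = -1008/125 kN·m
Load 3 — triangular load w₀=-14 kN/m (0→w₀ over full span):
  R_A = 3w₀L/20 = 3·(-14)·8/20 = -84/5 kN
  M_A = w₀L²/30 = (-14)·8²/30 = -448/15 kN·m
  R_B = 7w₀L/20 = 7·(-14)·8/20 = -196/5 kN
  M_B = -w₀L²/20 = -(-14)·8²/20 = 224/5 kN·m
Superposition: R_A = 2708/125 kN, M_A = 8816/375 kN·m, R_B = 167/125 kN, M_B = -1408/125 kN·m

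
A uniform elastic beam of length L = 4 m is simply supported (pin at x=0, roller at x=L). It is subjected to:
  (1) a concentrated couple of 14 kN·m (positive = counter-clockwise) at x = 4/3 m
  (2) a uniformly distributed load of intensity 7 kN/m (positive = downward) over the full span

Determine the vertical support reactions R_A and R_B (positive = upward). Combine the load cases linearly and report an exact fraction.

Load 1 — applied couple M₀=14 kN·m at a=4/3 m (b=L-a=8/3):
  R_A = M₀/L = 14/4 = 7/2 kN
  R_B = -M₀/L = -14/4 = -7/2 kN
Load 2 — uniform load w=7 kN/m over full span:
  R_A = wL/2 = 7·4/2 = 14 kN
  R_B = wL/2 = 7·4/2 = 14 kN
Superposition: R_A = 35/2 kN, R_B = 21/2 kN

R_A = 35/2 kN, R_B = 21/2 kN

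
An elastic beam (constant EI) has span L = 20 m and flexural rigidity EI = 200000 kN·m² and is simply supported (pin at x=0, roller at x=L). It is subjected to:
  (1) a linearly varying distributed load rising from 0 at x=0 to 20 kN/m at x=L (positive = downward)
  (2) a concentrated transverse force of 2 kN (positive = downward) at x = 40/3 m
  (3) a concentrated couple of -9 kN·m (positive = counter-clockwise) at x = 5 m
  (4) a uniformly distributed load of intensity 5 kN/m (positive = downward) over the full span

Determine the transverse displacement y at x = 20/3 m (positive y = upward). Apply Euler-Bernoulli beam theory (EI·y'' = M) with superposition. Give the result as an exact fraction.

Load 1 — triangular load w₀=20 kN/m (0→w₀ over full span):
  y_1 = -w₀x(7L⁴-10L²x²+3x⁴)/(360LEI) = -20·(20/3)·(7·20⁴-10·20²·(20/3)²+3·(20/3)⁴)/(360·20·200000) = -64/729 m
Load 2 — point force P=2 kN at a=40/3 m (b=L-a=20/3):
  y_2 = -Pbx(L²-b²-x²)/(6LEI)  [x≤a] = -2·(20/3)·(20/3)·(20²-(20/3)²-(20/3)²)/(6·20·200000) = -7/6075 m
Load 3 — applied couple M₀=-9 kN·m at a=5 m (b=L-a=15):
  y_3 = (M₀x³/(6L)-M₀(x-a)²/2+C₁x)/EI  [x>a] with C₁=M₀(3b²-L²)/(6L)=-165/8 = ((-9)·(20/3)³/(6·20)-(-9)·((20/3)-5)²/2+(-165/8)·(20/3))/200000 = -53/72000 m
Load 4 — uniform load w=5 kN/m over full span:
  y_4 = -wx(L³-2Lx²+x³)/(24EI) = -5·(20/3)·(20³-2·20·(20/3)²+(20/3)³)/(24·200000) = -11/243 m
Superposition: y = Σ y_i = -787013/5832000 m ≈ -0.134947 m

y(20/3) = -787013/5832000 m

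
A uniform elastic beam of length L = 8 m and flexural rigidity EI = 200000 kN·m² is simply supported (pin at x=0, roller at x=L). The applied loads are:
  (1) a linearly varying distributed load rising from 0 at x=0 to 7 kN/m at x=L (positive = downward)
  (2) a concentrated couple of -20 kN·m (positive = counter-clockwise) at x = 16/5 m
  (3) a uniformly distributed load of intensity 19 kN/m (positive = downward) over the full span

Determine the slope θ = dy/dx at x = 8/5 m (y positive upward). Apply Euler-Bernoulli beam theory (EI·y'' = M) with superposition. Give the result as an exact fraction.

Load 1 — triangular load w₀=7 kN/m (0→w₀ over full span):
  θ_1 = -w₀(7L⁴-30L²x²+15x⁴)/(360LEI) = -7·(7·8⁴-30·8²·(8/5)²+15·(8/5)⁴)/(360·8·200000) = -5096/17578125 rad
Load 2 — applied couple M₀=-20 kN·m at a=16/5 m (b=L-a=24/5):
  θ_2 = (M₀x²/(2L)+C₁)/EI  [x≤a] with C₁=M₀(3b²-L²)/(6L)=-32/15 = ((-20)·(8/5)²/(2·8)+(-32/15))/200000 = -1/37500 rad
Load 3 — uniform load w=19 kN/m over full span:
  θ_3 = -w(L³-6Lx²+4x³)/(24EI) = -19·(8³-6·8·(8/5)²+4·(8/5)³)/(24·200000) = -627/390625 rad
Superposition: θ = Σ θ_i = -135119/70312500 rad ≈ -0.001922 rad

θ(8/5) = -135119/70312500 rad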